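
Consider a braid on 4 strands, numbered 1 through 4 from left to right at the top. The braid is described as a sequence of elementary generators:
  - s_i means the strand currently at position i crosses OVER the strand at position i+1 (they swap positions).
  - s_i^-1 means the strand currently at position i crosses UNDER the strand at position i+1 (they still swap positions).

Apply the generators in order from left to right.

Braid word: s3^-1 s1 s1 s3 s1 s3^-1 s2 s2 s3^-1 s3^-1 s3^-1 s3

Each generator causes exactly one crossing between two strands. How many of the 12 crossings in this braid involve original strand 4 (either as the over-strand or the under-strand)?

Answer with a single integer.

Answer: 9

Derivation:
Gen 1: crossing 3x4. Involves strand 4? yes. Count so far: 1
Gen 2: crossing 1x2. Involves strand 4? no. Count so far: 1
Gen 3: crossing 2x1. Involves strand 4? no. Count so far: 1
Gen 4: crossing 4x3. Involves strand 4? yes. Count so far: 2
Gen 5: crossing 1x2. Involves strand 4? no. Count so far: 2
Gen 6: crossing 3x4. Involves strand 4? yes. Count so far: 3
Gen 7: crossing 1x4. Involves strand 4? yes. Count so far: 4
Gen 8: crossing 4x1. Involves strand 4? yes. Count so far: 5
Gen 9: crossing 4x3. Involves strand 4? yes. Count so far: 6
Gen 10: crossing 3x4. Involves strand 4? yes. Count so far: 7
Gen 11: crossing 4x3. Involves strand 4? yes. Count so far: 8
Gen 12: crossing 3x4. Involves strand 4? yes. Count so far: 9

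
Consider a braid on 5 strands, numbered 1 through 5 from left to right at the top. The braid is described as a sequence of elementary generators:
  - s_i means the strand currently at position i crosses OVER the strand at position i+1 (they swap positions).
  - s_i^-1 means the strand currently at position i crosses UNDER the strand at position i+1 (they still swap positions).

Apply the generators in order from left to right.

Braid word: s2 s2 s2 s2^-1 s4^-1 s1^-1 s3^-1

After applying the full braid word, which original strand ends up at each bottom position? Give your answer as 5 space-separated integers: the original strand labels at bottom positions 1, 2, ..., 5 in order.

Gen 1 (s2): strand 2 crosses over strand 3. Perm now: [1 3 2 4 5]
Gen 2 (s2): strand 3 crosses over strand 2. Perm now: [1 2 3 4 5]
Gen 3 (s2): strand 2 crosses over strand 3. Perm now: [1 3 2 4 5]
Gen 4 (s2^-1): strand 3 crosses under strand 2. Perm now: [1 2 3 4 5]
Gen 5 (s4^-1): strand 4 crosses under strand 5. Perm now: [1 2 3 5 4]
Gen 6 (s1^-1): strand 1 crosses under strand 2. Perm now: [2 1 3 5 4]
Gen 7 (s3^-1): strand 3 crosses under strand 5. Perm now: [2 1 5 3 4]

Answer: 2 1 5 3 4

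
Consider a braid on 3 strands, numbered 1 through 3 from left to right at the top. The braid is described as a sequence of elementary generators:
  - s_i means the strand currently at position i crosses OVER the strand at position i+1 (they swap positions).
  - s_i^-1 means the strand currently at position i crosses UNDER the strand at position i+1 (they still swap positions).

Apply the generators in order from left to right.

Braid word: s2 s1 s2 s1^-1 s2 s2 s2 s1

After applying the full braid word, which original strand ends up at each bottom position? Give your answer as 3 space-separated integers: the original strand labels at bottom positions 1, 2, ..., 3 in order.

Answer: 1 2 3

Derivation:
Gen 1 (s2): strand 2 crosses over strand 3. Perm now: [1 3 2]
Gen 2 (s1): strand 1 crosses over strand 3. Perm now: [3 1 2]
Gen 3 (s2): strand 1 crosses over strand 2. Perm now: [3 2 1]
Gen 4 (s1^-1): strand 3 crosses under strand 2. Perm now: [2 3 1]
Gen 5 (s2): strand 3 crosses over strand 1. Perm now: [2 1 3]
Gen 6 (s2): strand 1 crosses over strand 3. Perm now: [2 3 1]
Gen 7 (s2): strand 3 crosses over strand 1. Perm now: [2 1 3]
Gen 8 (s1): strand 2 crosses over strand 1. Perm now: [1 2 3]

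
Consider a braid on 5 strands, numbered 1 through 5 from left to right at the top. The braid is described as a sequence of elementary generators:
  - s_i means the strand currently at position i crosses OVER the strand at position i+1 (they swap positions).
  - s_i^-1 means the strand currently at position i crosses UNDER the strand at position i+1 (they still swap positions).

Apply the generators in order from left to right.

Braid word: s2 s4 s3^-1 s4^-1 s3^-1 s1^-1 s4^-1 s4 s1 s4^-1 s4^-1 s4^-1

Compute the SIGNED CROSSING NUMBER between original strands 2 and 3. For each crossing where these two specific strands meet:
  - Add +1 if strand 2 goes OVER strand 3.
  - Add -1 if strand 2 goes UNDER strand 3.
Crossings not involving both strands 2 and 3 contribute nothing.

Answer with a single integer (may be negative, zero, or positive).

Gen 1: 2 over 3. Both 2&3? yes. Contrib: +1. Sum: 1
Gen 2: crossing 4x5. Both 2&3? no. Sum: 1
Gen 3: crossing 2x5. Both 2&3? no. Sum: 1
Gen 4: crossing 2x4. Both 2&3? no. Sum: 1
Gen 5: crossing 5x4. Both 2&3? no. Sum: 1
Gen 6: crossing 1x3. Both 2&3? no. Sum: 1
Gen 7: crossing 5x2. Both 2&3? no. Sum: 1
Gen 8: crossing 2x5. Both 2&3? no. Sum: 1
Gen 9: crossing 3x1. Both 2&3? no. Sum: 1
Gen 10: crossing 5x2. Both 2&3? no. Sum: 1
Gen 11: crossing 2x5. Both 2&3? no. Sum: 1
Gen 12: crossing 5x2. Both 2&3? no. Sum: 1

Answer: 1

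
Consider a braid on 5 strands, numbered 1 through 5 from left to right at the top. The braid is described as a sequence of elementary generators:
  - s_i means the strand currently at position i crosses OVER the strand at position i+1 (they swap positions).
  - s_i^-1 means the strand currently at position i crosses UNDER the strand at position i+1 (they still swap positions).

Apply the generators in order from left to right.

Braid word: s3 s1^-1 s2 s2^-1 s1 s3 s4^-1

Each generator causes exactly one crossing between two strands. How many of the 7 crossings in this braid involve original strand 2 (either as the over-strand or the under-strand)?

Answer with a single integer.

Answer: 2

Derivation:
Gen 1: crossing 3x4. Involves strand 2? no. Count so far: 0
Gen 2: crossing 1x2. Involves strand 2? yes. Count so far: 1
Gen 3: crossing 1x4. Involves strand 2? no. Count so far: 1
Gen 4: crossing 4x1. Involves strand 2? no. Count so far: 1
Gen 5: crossing 2x1. Involves strand 2? yes. Count so far: 2
Gen 6: crossing 4x3. Involves strand 2? no. Count so far: 2
Gen 7: crossing 4x5. Involves strand 2? no. Count so far: 2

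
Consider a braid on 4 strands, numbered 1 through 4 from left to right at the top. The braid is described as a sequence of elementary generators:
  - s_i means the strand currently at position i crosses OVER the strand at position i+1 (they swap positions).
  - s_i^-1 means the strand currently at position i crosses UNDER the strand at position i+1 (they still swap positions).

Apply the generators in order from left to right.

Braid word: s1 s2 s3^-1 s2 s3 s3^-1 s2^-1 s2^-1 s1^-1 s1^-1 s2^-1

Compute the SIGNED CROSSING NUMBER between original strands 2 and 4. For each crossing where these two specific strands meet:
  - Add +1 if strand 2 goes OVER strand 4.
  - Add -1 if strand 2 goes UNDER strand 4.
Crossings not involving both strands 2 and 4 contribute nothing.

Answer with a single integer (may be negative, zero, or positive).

Gen 1: crossing 1x2. Both 2&4? no. Sum: 0
Gen 2: crossing 1x3. Both 2&4? no. Sum: 0
Gen 3: crossing 1x4. Both 2&4? no. Sum: 0
Gen 4: crossing 3x4. Both 2&4? no. Sum: 0
Gen 5: crossing 3x1. Both 2&4? no. Sum: 0
Gen 6: crossing 1x3. Both 2&4? no. Sum: 0
Gen 7: crossing 4x3. Both 2&4? no. Sum: 0
Gen 8: crossing 3x4. Both 2&4? no. Sum: 0
Gen 9: 2 under 4. Both 2&4? yes. Contrib: -1. Sum: -1
Gen 10: 4 under 2. Both 2&4? yes. Contrib: +1. Sum: 0
Gen 11: crossing 4x3. Both 2&4? no. Sum: 0

Answer: 0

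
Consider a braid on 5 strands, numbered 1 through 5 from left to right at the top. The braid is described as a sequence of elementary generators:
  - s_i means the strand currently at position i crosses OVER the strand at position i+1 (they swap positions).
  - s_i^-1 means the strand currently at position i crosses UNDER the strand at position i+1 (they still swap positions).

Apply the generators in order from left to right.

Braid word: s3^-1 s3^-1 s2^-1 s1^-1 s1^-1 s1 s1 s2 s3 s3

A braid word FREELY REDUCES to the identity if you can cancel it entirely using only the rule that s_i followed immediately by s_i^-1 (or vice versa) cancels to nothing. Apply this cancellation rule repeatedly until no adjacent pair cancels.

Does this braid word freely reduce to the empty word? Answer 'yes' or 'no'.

Gen 1 (s3^-1): push. Stack: [s3^-1]
Gen 2 (s3^-1): push. Stack: [s3^-1 s3^-1]
Gen 3 (s2^-1): push. Stack: [s3^-1 s3^-1 s2^-1]
Gen 4 (s1^-1): push. Stack: [s3^-1 s3^-1 s2^-1 s1^-1]
Gen 5 (s1^-1): push. Stack: [s3^-1 s3^-1 s2^-1 s1^-1 s1^-1]
Gen 6 (s1): cancels prior s1^-1. Stack: [s3^-1 s3^-1 s2^-1 s1^-1]
Gen 7 (s1): cancels prior s1^-1. Stack: [s3^-1 s3^-1 s2^-1]
Gen 8 (s2): cancels prior s2^-1. Stack: [s3^-1 s3^-1]
Gen 9 (s3): cancels prior s3^-1. Stack: [s3^-1]
Gen 10 (s3): cancels prior s3^-1. Stack: []
Reduced word: (empty)

Answer: yes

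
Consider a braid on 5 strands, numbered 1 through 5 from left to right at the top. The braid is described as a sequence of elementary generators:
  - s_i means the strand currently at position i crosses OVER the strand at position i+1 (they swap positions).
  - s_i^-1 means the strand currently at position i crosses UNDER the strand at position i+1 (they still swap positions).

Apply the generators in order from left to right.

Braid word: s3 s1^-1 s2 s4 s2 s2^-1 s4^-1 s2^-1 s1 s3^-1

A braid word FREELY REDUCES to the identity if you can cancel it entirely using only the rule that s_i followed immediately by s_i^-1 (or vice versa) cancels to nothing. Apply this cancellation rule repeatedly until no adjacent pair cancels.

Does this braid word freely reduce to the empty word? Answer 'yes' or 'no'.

Gen 1 (s3): push. Stack: [s3]
Gen 2 (s1^-1): push. Stack: [s3 s1^-1]
Gen 3 (s2): push. Stack: [s3 s1^-1 s2]
Gen 4 (s4): push. Stack: [s3 s1^-1 s2 s4]
Gen 5 (s2): push. Stack: [s3 s1^-1 s2 s4 s2]
Gen 6 (s2^-1): cancels prior s2. Stack: [s3 s1^-1 s2 s4]
Gen 7 (s4^-1): cancels prior s4. Stack: [s3 s1^-1 s2]
Gen 8 (s2^-1): cancels prior s2. Stack: [s3 s1^-1]
Gen 9 (s1): cancels prior s1^-1. Stack: [s3]
Gen 10 (s3^-1): cancels prior s3. Stack: []
Reduced word: (empty)

Answer: yes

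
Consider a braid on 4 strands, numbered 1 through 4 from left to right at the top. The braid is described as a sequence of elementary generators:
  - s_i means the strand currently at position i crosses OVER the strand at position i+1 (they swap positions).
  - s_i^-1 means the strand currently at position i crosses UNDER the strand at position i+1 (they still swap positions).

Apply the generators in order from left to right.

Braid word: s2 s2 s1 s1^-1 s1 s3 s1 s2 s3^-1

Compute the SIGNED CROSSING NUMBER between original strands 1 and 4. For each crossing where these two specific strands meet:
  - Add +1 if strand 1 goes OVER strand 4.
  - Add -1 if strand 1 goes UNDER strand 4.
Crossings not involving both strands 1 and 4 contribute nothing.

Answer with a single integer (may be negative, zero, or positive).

Answer: 0

Derivation:
Gen 1: crossing 2x3. Both 1&4? no. Sum: 0
Gen 2: crossing 3x2. Both 1&4? no. Sum: 0
Gen 3: crossing 1x2. Both 1&4? no. Sum: 0
Gen 4: crossing 2x1. Both 1&4? no. Sum: 0
Gen 5: crossing 1x2. Both 1&4? no. Sum: 0
Gen 6: crossing 3x4. Both 1&4? no. Sum: 0
Gen 7: crossing 2x1. Both 1&4? no. Sum: 0
Gen 8: crossing 2x4. Both 1&4? no. Sum: 0
Gen 9: crossing 2x3. Both 1&4? no. Sum: 0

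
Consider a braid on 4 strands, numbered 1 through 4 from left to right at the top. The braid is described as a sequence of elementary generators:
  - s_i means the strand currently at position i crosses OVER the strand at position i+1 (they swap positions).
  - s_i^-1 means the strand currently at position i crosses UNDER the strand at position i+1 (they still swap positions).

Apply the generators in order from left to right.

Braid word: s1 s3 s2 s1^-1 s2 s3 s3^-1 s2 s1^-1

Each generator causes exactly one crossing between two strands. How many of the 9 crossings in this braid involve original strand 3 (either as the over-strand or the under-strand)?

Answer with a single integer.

Answer: 3

Derivation:
Gen 1: crossing 1x2. Involves strand 3? no. Count so far: 0
Gen 2: crossing 3x4. Involves strand 3? yes. Count so far: 1
Gen 3: crossing 1x4. Involves strand 3? no. Count so far: 1
Gen 4: crossing 2x4. Involves strand 3? no. Count so far: 1
Gen 5: crossing 2x1. Involves strand 3? no. Count so far: 1
Gen 6: crossing 2x3. Involves strand 3? yes. Count so far: 2
Gen 7: crossing 3x2. Involves strand 3? yes. Count so far: 3
Gen 8: crossing 1x2. Involves strand 3? no. Count so far: 3
Gen 9: crossing 4x2. Involves strand 3? no. Count so far: 3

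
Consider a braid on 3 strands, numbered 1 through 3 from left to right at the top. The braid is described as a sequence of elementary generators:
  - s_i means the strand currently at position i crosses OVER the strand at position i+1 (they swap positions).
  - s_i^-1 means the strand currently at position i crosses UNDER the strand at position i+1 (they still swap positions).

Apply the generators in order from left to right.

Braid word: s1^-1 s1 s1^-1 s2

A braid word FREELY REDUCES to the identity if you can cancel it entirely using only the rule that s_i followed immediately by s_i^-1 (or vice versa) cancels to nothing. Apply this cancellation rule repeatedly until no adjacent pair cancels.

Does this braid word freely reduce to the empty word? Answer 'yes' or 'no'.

Gen 1 (s1^-1): push. Stack: [s1^-1]
Gen 2 (s1): cancels prior s1^-1. Stack: []
Gen 3 (s1^-1): push. Stack: [s1^-1]
Gen 4 (s2): push. Stack: [s1^-1 s2]
Reduced word: s1^-1 s2

Answer: no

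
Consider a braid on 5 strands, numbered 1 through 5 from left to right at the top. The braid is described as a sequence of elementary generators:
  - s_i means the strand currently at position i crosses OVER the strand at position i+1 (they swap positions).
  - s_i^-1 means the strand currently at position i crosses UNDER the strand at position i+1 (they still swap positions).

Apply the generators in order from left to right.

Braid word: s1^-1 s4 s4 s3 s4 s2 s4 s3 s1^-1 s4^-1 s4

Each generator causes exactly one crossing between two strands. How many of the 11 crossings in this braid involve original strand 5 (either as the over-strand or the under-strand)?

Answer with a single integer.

Gen 1: crossing 1x2. Involves strand 5? no. Count so far: 0
Gen 2: crossing 4x5. Involves strand 5? yes. Count so far: 1
Gen 3: crossing 5x4. Involves strand 5? yes. Count so far: 2
Gen 4: crossing 3x4. Involves strand 5? no. Count so far: 2
Gen 5: crossing 3x5. Involves strand 5? yes. Count so far: 3
Gen 6: crossing 1x4. Involves strand 5? no. Count so far: 3
Gen 7: crossing 5x3. Involves strand 5? yes. Count so far: 4
Gen 8: crossing 1x3. Involves strand 5? no. Count so far: 4
Gen 9: crossing 2x4. Involves strand 5? no. Count so far: 4
Gen 10: crossing 1x5. Involves strand 5? yes. Count so far: 5
Gen 11: crossing 5x1. Involves strand 5? yes. Count so far: 6

Answer: 6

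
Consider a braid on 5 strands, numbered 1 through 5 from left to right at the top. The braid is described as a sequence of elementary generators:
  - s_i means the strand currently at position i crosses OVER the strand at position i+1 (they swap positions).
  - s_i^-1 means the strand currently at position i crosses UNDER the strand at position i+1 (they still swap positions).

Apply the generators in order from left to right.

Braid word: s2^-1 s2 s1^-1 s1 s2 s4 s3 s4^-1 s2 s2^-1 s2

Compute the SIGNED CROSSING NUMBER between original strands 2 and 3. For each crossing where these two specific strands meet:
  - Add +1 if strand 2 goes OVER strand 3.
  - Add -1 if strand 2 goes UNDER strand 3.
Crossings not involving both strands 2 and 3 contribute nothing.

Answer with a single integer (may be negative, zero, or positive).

Gen 1: 2 under 3. Both 2&3? yes. Contrib: -1. Sum: -1
Gen 2: 3 over 2. Both 2&3? yes. Contrib: -1. Sum: -2
Gen 3: crossing 1x2. Both 2&3? no. Sum: -2
Gen 4: crossing 2x1. Both 2&3? no. Sum: -2
Gen 5: 2 over 3. Both 2&3? yes. Contrib: +1. Sum: -1
Gen 6: crossing 4x5. Both 2&3? no. Sum: -1
Gen 7: crossing 2x5. Both 2&3? no. Sum: -1
Gen 8: crossing 2x4. Both 2&3? no. Sum: -1
Gen 9: crossing 3x5. Both 2&3? no. Sum: -1
Gen 10: crossing 5x3. Both 2&3? no. Sum: -1
Gen 11: crossing 3x5. Both 2&3? no. Sum: -1

Answer: -1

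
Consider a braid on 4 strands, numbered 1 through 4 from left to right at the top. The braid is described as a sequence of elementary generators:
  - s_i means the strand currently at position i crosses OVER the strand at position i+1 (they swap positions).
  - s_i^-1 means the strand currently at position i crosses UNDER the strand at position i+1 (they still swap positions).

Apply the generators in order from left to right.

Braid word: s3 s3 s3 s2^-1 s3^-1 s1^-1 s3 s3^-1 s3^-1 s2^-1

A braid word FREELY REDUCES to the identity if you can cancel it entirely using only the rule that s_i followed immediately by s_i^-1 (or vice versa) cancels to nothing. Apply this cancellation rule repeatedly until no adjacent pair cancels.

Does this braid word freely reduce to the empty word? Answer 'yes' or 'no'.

Answer: no

Derivation:
Gen 1 (s3): push. Stack: [s3]
Gen 2 (s3): push. Stack: [s3 s3]
Gen 3 (s3): push. Stack: [s3 s3 s3]
Gen 4 (s2^-1): push. Stack: [s3 s3 s3 s2^-1]
Gen 5 (s3^-1): push. Stack: [s3 s3 s3 s2^-1 s3^-1]
Gen 6 (s1^-1): push. Stack: [s3 s3 s3 s2^-1 s3^-1 s1^-1]
Gen 7 (s3): push. Stack: [s3 s3 s3 s2^-1 s3^-1 s1^-1 s3]
Gen 8 (s3^-1): cancels prior s3. Stack: [s3 s3 s3 s2^-1 s3^-1 s1^-1]
Gen 9 (s3^-1): push. Stack: [s3 s3 s3 s2^-1 s3^-1 s1^-1 s3^-1]
Gen 10 (s2^-1): push. Stack: [s3 s3 s3 s2^-1 s3^-1 s1^-1 s3^-1 s2^-1]
Reduced word: s3 s3 s3 s2^-1 s3^-1 s1^-1 s3^-1 s2^-1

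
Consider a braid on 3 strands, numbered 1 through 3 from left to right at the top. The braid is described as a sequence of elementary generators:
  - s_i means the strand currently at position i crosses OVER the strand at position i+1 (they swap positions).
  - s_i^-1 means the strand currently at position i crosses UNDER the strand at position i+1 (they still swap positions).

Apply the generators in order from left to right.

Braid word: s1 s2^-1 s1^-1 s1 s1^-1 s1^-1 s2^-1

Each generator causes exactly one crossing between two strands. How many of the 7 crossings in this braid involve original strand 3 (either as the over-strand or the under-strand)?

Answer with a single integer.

Answer: 6

Derivation:
Gen 1: crossing 1x2. Involves strand 3? no. Count so far: 0
Gen 2: crossing 1x3. Involves strand 3? yes. Count so far: 1
Gen 3: crossing 2x3. Involves strand 3? yes. Count so far: 2
Gen 4: crossing 3x2. Involves strand 3? yes. Count so far: 3
Gen 5: crossing 2x3. Involves strand 3? yes. Count so far: 4
Gen 6: crossing 3x2. Involves strand 3? yes. Count so far: 5
Gen 7: crossing 3x1. Involves strand 3? yes. Count so far: 6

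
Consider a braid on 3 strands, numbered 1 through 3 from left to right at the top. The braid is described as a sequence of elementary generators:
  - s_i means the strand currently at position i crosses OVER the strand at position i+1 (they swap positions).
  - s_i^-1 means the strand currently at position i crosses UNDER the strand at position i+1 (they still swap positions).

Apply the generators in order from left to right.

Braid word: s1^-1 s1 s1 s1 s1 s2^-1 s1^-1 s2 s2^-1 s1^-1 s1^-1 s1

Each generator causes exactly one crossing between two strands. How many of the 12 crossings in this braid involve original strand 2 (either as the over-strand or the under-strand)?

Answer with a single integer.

Answer: 11

Derivation:
Gen 1: crossing 1x2. Involves strand 2? yes. Count so far: 1
Gen 2: crossing 2x1. Involves strand 2? yes. Count so far: 2
Gen 3: crossing 1x2. Involves strand 2? yes. Count so far: 3
Gen 4: crossing 2x1. Involves strand 2? yes. Count so far: 4
Gen 5: crossing 1x2. Involves strand 2? yes. Count so far: 5
Gen 6: crossing 1x3. Involves strand 2? no. Count so far: 5
Gen 7: crossing 2x3. Involves strand 2? yes. Count so far: 6
Gen 8: crossing 2x1. Involves strand 2? yes. Count so far: 7
Gen 9: crossing 1x2. Involves strand 2? yes. Count so far: 8
Gen 10: crossing 3x2. Involves strand 2? yes. Count so far: 9
Gen 11: crossing 2x3. Involves strand 2? yes. Count so far: 10
Gen 12: crossing 3x2. Involves strand 2? yes. Count so far: 11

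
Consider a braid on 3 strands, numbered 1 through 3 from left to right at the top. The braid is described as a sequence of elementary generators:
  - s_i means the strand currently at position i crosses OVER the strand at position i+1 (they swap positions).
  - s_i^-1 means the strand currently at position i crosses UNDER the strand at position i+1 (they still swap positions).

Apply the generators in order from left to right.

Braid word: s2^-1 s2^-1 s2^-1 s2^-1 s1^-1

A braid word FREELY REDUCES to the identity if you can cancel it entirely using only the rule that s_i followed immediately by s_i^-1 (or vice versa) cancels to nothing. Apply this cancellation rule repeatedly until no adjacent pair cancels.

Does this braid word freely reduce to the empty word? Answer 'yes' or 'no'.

Answer: no

Derivation:
Gen 1 (s2^-1): push. Stack: [s2^-1]
Gen 2 (s2^-1): push. Stack: [s2^-1 s2^-1]
Gen 3 (s2^-1): push. Stack: [s2^-1 s2^-1 s2^-1]
Gen 4 (s2^-1): push. Stack: [s2^-1 s2^-1 s2^-1 s2^-1]
Gen 5 (s1^-1): push. Stack: [s2^-1 s2^-1 s2^-1 s2^-1 s1^-1]
Reduced word: s2^-1 s2^-1 s2^-1 s2^-1 s1^-1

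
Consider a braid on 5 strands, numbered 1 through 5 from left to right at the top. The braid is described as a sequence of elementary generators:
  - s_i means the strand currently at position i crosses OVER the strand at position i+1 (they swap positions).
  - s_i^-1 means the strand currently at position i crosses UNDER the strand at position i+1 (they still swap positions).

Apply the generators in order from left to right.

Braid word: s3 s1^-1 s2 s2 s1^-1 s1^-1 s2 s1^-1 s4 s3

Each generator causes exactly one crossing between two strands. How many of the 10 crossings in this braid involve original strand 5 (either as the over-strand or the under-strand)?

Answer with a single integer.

Answer: 2

Derivation:
Gen 1: crossing 3x4. Involves strand 5? no. Count so far: 0
Gen 2: crossing 1x2. Involves strand 5? no. Count so far: 0
Gen 3: crossing 1x4. Involves strand 5? no. Count so far: 0
Gen 4: crossing 4x1. Involves strand 5? no. Count so far: 0
Gen 5: crossing 2x1. Involves strand 5? no. Count so far: 0
Gen 6: crossing 1x2. Involves strand 5? no. Count so far: 0
Gen 7: crossing 1x4. Involves strand 5? no. Count so far: 0
Gen 8: crossing 2x4. Involves strand 5? no. Count so far: 0
Gen 9: crossing 3x5. Involves strand 5? yes. Count so far: 1
Gen 10: crossing 1x5. Involves strand 5? yes. Count so far: 2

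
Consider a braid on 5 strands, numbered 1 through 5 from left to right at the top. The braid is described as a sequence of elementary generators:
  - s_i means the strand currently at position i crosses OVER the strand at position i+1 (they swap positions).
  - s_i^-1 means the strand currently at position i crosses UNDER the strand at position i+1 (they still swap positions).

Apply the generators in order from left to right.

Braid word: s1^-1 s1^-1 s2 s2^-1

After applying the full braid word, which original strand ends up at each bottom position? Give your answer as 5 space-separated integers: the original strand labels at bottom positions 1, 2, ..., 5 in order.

Answer: 1 2 3 4 5

Derivation:
Gen 1 (s1^-1): strand 1 crosses under strand 2. Perm now: [2 1 3 4 5]
Gen 2 (s1^-1): strand 2 crosses under strand 1. Perm now: [1 2 3 4 5]
Gen 3 (s2): strand 2 crosses over strand 3. Perm now: [1 3 2 4 5]
Gen 4 (s2^-1): strand 3 crosses under strand 2. Perm now: [1 2 3 4 5]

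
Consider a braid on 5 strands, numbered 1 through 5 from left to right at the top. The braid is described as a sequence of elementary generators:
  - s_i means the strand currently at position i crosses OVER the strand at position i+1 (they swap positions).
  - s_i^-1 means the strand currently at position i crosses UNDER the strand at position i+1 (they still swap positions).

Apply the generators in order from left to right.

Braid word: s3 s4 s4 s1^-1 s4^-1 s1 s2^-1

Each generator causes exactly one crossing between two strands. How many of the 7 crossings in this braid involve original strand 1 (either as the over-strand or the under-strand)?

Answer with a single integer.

Answer: 2

Derivation:
Gen 1: crossing 3x4. Involves strand 1? no. Count so far: 0
Gen 2: crossing 3x5. Involves strand 1? no. Count so far: 0
Gen 3: crossing 5x3. Involves strand 1? no. Count so far: 0
Gen 4: crossing 1x2. Involves strand 1? yes. Count so far: 1
Gen 5: crossing 3x5. Involves strand 1? no. Count so far: 1
Gen 6: crossing 2x1. Involves strand 1? yes. Count so far: 2
Gen 7: crossing 2x4. Involves strand 1? no. Count so far: 2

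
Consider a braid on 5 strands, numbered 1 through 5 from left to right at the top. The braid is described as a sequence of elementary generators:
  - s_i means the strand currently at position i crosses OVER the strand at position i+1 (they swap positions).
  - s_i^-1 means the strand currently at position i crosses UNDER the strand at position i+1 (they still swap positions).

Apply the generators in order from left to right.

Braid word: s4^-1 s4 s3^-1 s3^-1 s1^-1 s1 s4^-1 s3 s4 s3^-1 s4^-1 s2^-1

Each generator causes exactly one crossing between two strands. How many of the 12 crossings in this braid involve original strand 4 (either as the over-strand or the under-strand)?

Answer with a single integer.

Answer: 8

Derivation:
Gen 1: crossing 4x5. Involves strand 4? yes. Count so far: 1
Gen 2: crossing 5x4. Involves strand 4? yes. Count so far: 2
Gen 3: crossing 3x4. Involves strand 4? yes. Count so far: 3
Gen 4: crossing 4x3. Involves strand 4? yes. Count so far: 4
Gen 5: crossing 1x2. Involves strand 4? no. Count so far: 4
Gen 6: crossing 2x1. Involves strand 4? no. Count so far: 4
Gen 7: crossing 4x5. Involves strand 4? yes. Count so far: 5
Gen 8: crossing 3x5. Involves strand 4? no. Count so far: 5
Gen 9: crossing 3x4. Involves strand 4? yes. Count so far: 6
Gen 10: crossing 5x4. Involves strand 4? yes. Count so far: 7
Gen 11: crossing 5x3. Involves strand 4? no. Count so far: 7
Gen 12: crossing 2x4. Involves strand 4? yes. Count so far: 8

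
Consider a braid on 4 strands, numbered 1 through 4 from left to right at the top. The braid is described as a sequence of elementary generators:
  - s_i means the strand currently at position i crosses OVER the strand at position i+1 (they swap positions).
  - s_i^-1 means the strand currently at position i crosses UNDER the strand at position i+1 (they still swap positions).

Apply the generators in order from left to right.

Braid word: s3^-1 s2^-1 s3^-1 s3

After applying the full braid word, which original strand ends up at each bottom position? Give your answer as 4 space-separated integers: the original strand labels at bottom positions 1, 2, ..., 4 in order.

Gen 1 (s3^-1): strand 3 crosses under strand 4. Perm now: [1 2 4 3]
Gen 2 (s2^-1): strand 2 crosses under strand 4. Perm now: [1 4 2 3]
Gen 3 (s3^-1): strand 2 crosses under strand 3. Perm now: [1 4 3 2]
Gen 4 (s3): strand 3 crosses over strand 2. Perm now: [1 4 2 3]

Answer: 1 4 2 3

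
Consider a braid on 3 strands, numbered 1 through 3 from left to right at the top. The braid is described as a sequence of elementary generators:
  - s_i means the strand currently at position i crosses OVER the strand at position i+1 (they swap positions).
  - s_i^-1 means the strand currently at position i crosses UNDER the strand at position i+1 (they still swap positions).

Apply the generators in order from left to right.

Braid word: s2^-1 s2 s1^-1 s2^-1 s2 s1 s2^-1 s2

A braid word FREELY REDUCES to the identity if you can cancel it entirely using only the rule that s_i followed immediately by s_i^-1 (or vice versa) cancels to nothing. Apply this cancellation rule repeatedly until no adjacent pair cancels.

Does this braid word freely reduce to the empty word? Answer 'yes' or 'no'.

Answer: yes

Derivation:
Gen 1 (s2^-1): push. Stack: [s2^-1]
Gen 2 (s2): cancels prior s2^-1. Stack: []
Gen 3 (s1^-1): push. Stack: [s1^-1]
Gen 4 (s2^-1): push. Stack: [s1^-1 s2^-1]
Gen 5 (s2): cancels prior s2^-1. Stack: [s1^-1]
Gen 6 (s1): cancels prior s1^-1. Stack: []
Gen 7 (s2^-1): push. Stack: [s2^-1]
Gen 8 (s2): cancels prior s2^-1. Stack: []
Reduced word: (empty)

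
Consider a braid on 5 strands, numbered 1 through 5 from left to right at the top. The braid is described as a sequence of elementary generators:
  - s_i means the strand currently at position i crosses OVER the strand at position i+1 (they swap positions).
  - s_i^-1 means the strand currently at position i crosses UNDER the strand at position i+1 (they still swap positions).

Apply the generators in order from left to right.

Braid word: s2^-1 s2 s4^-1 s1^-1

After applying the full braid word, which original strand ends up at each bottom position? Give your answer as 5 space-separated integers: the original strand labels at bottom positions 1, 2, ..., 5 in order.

Gen 1 (s2^-1): strand 2 crosses under strand 3. Perm now: [1 3 2 4 5]
Gen 2 (s2): strand 3 crosses over strand 2. Perm now: [1 2 3 4 5]
Gen 3 (s4^-1): strand 4 crosses under strand 5. Perm now: [1 2 3 5 4]
Gen 4 (s1^-1): strand 1 crosses under strand 2. Perm now: [2 1 3 5 4]

Answer: 2 1 3 5 4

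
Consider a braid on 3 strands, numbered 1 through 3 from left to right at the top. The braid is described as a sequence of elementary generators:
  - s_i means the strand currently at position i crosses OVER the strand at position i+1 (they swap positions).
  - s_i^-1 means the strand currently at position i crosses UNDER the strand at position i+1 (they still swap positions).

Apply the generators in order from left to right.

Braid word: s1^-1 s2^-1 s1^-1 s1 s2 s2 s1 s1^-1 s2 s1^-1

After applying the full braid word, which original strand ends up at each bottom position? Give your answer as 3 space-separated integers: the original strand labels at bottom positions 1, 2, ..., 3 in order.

Gen 1 (s1^-1): strand 1 crosses under strand 2. Perm now: [2 1 3]
Gen 2 (s2^-1): strand 1 crosses under strand 3. Perm now: [2 3 1]
Gen 3 (s1^-1): strand 2 crosses under strand 3. Perm now: [3 2 1]
Gen 4 (s1): strand 3 crosses over strand 2. Perm now: [2 3 1]
Gen 5 (s2): strand 3 crosses over strand 1. Perm now: [2 1 3]
Gen 6 (s2): strand 1 crosses over strand 3. Perm now: [2 3 1]
Gen 7 (s1): strand 2 crosses over strand 3. Perm now: [3 2 1]
Gen 8 (s1^-1): strand 3 crosses under strand 2. Perm now: [2 3 1]
Gen 9 (s2): strand 3 crosses over strand 1. Perm now: [2 1 3]
Gen 10 (s1^-1): strand 2 crosses under strand 1. Perm now: [1 2 3]

Answer: 1 2 3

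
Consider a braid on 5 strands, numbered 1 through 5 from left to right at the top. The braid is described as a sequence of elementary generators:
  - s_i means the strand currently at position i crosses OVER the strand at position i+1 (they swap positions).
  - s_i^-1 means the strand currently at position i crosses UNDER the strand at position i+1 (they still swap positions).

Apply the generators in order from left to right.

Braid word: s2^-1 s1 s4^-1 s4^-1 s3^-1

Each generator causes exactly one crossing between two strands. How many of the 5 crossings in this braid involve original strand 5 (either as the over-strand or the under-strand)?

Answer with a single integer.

Gen 1: crossing 2x3. Involves strand 5? no. Count so far: 0
Gen 2: crossing 1x3. Involves strand 5? no. Count so far: 0
Gen 3: crossing 4x5. Involves strand 5? yes. Count so far: 1
Gen 4: crossing 5x4. Involves strand 5? yes. Count so far: 2
Gen 5: crossing 2x4. Involves strand 5? no. Count so far: 2

Answer: 2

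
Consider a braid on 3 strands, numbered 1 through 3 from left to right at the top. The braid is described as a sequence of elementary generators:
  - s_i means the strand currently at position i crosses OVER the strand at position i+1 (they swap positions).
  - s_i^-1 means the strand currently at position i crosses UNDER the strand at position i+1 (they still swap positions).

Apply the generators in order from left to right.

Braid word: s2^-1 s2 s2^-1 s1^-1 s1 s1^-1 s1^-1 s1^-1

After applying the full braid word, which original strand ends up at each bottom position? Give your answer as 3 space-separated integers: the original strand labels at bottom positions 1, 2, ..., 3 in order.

Answer: 3 1 2

Derivation:
Gen 1 (s2^-1): strand 2 crosses under strand 3. Perm now: [1 3 2]
Gen 2 (s2): strand 3 crosses over strand 2. Perm now: [1 2 3]
Gen 3 (s2^-1): strand 2 crosses under strand 3. Perm now: [1 3 2]
Gen 4 (s1^-1): strand 1 crosses under strand 3. Perm now: [3 1 2]
Gen 5 (s1): strand 3 crosses over strand 1. Perm now: [1 3 2]
Gen 6 (s1^-1): strand 1 crosses under strand 3. Perm now: [3 1 2]
Gen 7 (s1^-1): strand 3 crosses under strand 1. Perm now: [1 3 2]
Gen 8 (s1^-1): strand 1 crosses under strand 3. Perm now: [3 1 2]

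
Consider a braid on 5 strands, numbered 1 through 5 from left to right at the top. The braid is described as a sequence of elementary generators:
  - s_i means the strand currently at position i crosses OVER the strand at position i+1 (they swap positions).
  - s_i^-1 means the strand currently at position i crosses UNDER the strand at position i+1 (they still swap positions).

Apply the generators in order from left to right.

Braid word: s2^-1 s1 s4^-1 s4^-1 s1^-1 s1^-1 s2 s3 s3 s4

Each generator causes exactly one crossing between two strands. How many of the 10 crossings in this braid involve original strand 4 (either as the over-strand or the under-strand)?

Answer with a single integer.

Gen 1: crossing 2x3. Involves strand 4? no. Count so far: 0
Gen 2: crossing 1x3. Involves strand 4? no. Count so far: 0
Gen 3: crossing 4x5. Involves strand 4? yes. Count so far: 1
Gen 4: crossing 5x4. Involves strand 4? yes. Count so far: 2
Gen 5: crossing 3x1. Involves strand 4? no. Count so far: 2
Gen 6: crossing 1x3. Involves strand 4? no. Count so far: 2
Gen 7: crossing 1x2. Involves strand 4? no. Count so far: 2
Gen 8: crossing 1x4. Involves strand 4? yes. Count so far: 3
Gen 9: crossing 4x1. Involves strand 4? yes. Count so far: 4
Gen 10: crossing 4x5. Involves strand 4? yes. Count so far: 5

Answer: 5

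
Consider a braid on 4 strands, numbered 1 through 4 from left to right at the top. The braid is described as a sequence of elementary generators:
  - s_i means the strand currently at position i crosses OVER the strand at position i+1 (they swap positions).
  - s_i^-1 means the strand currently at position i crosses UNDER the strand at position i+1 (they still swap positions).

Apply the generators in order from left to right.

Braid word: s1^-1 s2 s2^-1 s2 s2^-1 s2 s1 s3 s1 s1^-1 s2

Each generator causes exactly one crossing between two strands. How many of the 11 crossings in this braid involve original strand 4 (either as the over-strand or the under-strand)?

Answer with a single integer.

Gen 1: crossing 1x2. Involves strand 4? no. Count so far: 0
Gen 2: crossing 1x3. Involves strand 4? no. Count so far: 0
Gen 3: crossing 3x1. Involves strand 4? no. Count so far: 0
Gen 4: crossing 1x3. Involves strand 4? no. Count so far: 0
Gen 5: crossing 3x1. Involves strand 4? no. Count so far: 0
Gen 6: crossing 1x3. Involves strand 4? no. Count so far: 0
Gen 7: crossing 2x3. Involves strand 4? no. Count so far: 0
Gen 8: crossing 1x4. Involves strand 4? yes. Count so far: 1
Gen 9: crossing 3x2. Involves strand 4? no. Count so far: 1
Gen 10: crossing 2x3. Involves strand 4? no. Count so far: 1
Gen 11: crossing 2x4. Involves strand 4? yes. Count so far: 2

Answer: 2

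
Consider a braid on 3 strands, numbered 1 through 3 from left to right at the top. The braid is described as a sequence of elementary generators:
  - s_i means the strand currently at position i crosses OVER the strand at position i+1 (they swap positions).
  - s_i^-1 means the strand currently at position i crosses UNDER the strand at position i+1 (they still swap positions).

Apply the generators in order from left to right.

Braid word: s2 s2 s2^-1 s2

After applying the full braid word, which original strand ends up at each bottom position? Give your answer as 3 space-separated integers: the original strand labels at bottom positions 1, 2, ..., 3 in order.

Gen 1 (s2): strand 2 crosses over strand 3. Perm now: [1 3 2]
Gen 2 (s2): strand 3 crosses over strand 2. Perm now: [1 2 3]
Gen 3 (s2^-1): strand 2 crosses under strand 3. Perm now: [1 3 2]
Gen 4 (s2): strand 3 crosses over strand 2. Perm now: [1 2 3]

Answer: 1 2 3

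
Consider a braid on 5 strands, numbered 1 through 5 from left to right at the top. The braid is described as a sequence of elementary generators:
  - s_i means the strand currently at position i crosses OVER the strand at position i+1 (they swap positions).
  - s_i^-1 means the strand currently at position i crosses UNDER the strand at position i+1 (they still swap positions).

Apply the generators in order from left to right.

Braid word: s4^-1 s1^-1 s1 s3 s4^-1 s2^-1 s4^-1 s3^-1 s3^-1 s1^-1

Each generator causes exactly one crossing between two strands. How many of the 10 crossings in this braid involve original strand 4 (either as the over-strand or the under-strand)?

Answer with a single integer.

Gen 1: crossing 4x5. Involves strand 4? yes. Count so far: 1
Gen 2: crossing 1x2. Involves strand 4? no. Count so far: 1
Gen 3: crossing 2x1. Involves strand 4? no. Count so far: 1
Gen 4: crossing 3x5. Involves strand 4? no. Count so far: 1
Gen 5: crossing 3x4. Involves strand 4? yes. Count so far: 2
Gen 6: crossing 2x5. Involves strand 4? no. Count so far: 2
Gen 7: crossing 4x3. Involves strand 4? yes. Count so far: 3
Gen 8: crossing 2x3. Involves strand 4? no. Count so far: 3
Gen 9: crossing 3x2. Involves strand 4? no. Count so far: 3
Gen 10: crossing 1x5. Involves strand 4? no. Count so far: 3

Answer: 3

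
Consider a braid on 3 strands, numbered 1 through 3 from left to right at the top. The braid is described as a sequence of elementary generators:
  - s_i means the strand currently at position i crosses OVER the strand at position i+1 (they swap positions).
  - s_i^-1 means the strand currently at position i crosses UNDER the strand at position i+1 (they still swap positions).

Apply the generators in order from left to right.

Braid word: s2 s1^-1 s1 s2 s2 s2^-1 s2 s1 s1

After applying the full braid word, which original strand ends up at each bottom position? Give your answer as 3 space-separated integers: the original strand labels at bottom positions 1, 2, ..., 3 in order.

Gen 1 (s2): strand 2 crosses over strand 3. Perm now: [1 3 2]
Gen 2 (s1^-1): strand 1 crosses under strand 3. Perm now: [3 1 2]
Gen 3 (s1): strand 3 crosses over strand 1. Perm now: [1 3 2]
Gen 4 (s2): strand 3 crosses over strand 2. Perm now: [1 2 3]
Gen 5 (s2): strand 2 crosses over strand 3. Perm now: [1 3 2]
Gen 6 (s2^-1): strand 3 crosses under strand 2. Perm now: [1 2 3]
Gen 7 (s2): strand 2 crosses over strand 3. Perm now: [1 3 2]
Gen 8 (s1): strand 1 crosses over strand 3. Perm now: [3 1 2]
Gen 9 (s1): strand 3 crosses over strand 1. Perm now: [1 3 2]

Answer: 1 3 2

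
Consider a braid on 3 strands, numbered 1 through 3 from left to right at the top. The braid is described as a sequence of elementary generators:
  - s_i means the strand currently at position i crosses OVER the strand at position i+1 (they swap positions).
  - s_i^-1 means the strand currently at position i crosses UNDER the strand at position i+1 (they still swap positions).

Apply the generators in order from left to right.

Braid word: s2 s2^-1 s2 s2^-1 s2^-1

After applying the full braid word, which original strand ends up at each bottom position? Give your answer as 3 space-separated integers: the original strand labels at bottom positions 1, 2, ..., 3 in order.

Gen 1 (s2): strand 2 crosses over strand 3. Perm now: [1 3 2]
Gen 2 (s2^-1): strand 3 crosses under strand 2. Perm now: [1 2 3]
Gen 3 (s2): strand 2 crosses over strand 3. Perm now: [1 3 2]
Gen 4 (s2^-1): strand 3 crosses under strand 2. Perm now: [1 2 3]
Gen 5 (s2^-1): strand 2 crosses under strand 3. Perm now: [1 3 2]

Answer: 1 3 2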